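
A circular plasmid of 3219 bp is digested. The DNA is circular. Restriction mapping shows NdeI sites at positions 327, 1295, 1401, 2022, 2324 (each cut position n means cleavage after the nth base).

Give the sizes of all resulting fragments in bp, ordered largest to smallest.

Circular molecule, 5 cuts → 5 fragments:
  1295 − 327 = 968 bp
  1401 − 1295 = 106 bp
  2022 − 1401 = 621 bp
  2324 − 2022 = 302 bp
  wrap: 3219 − 2324 + 327 = 1222 bp
Sorted largest to smallest: 1222, 968, 621, 302, 106 bp.

1222, 968, 621, 302, 106 bp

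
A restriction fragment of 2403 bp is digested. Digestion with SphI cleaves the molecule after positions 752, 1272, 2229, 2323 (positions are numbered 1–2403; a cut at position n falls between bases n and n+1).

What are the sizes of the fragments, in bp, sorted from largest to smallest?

Linear molecule, 4 cuts → 5 fragments:
  752 − 0 = 752 bp
  1272 − 752 = 520 bp
  2229 − 1272 = 957 bp
  2323 − 2229 = 94 bp
  2403 − 2323 = 80 bp
Sorted largest to smallest: 957, 752, 520, 94, 80 bp.

957, 752, 520, 94, 80 bp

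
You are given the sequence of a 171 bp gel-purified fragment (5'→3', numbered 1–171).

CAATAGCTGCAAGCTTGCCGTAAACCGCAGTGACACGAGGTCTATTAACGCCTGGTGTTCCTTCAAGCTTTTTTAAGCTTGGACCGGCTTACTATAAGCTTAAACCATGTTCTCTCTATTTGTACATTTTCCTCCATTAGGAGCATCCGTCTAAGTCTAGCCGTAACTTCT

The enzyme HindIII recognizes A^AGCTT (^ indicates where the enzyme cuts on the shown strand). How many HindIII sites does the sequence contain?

4

AAGCTT occurs starting at positions 11, 65, 75, 96.
HindIII cuts at 4 sites.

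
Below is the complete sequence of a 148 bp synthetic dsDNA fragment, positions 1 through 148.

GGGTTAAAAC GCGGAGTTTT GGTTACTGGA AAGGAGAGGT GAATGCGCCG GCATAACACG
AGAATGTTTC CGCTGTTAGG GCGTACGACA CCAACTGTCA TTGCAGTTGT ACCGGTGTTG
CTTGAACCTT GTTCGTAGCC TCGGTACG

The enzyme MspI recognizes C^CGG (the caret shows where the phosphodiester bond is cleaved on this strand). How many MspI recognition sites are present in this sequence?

CCGG occurs starting at positions 48, 112.
MspI cuts at 2 sites.

2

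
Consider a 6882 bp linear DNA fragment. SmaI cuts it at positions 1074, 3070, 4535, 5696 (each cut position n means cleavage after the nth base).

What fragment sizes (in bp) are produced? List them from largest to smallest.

1996, 1465, 1186, 1161, 1074 bp

Linear molecule, 4 cuts → 5 fragments:
  1074 − 0 = 1074 bp
  3070 − 1074 = 1996 bp
  4535 − 3070 = 1465 bp
  5696 − 4535 = 1161 bp
  6882 − 5696 = 1186 bp
Sorted largest to smallest: 1996, 1465, 1186, 1161, 1074 bp.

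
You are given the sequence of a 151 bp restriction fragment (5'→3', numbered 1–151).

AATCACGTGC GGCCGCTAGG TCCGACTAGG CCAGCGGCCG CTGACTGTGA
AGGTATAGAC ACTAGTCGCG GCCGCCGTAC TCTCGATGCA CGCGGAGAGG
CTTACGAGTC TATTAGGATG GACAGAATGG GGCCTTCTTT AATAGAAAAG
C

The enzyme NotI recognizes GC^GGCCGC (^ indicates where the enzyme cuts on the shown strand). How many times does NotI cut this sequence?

3

GCGGCCGC occurs starting at positions 9, 34, 68.
NotI cuts at 3 sites.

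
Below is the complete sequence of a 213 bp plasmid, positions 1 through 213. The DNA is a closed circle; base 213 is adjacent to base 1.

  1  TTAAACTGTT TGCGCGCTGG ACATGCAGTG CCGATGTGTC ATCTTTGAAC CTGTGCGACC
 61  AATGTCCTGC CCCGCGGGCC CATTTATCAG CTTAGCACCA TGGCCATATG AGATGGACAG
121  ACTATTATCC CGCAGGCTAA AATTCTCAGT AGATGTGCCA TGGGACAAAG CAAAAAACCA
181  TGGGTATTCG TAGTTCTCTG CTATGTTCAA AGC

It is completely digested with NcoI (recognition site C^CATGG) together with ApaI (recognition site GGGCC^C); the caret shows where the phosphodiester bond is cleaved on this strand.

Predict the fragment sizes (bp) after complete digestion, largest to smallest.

115, 60, 20, 18 bp

NcoI sites (CCATGG) start at positions 98, 158, 178.
NcoI cuts after the first base of each site, so after positions 98, 158, 178.
The ApaI site (GGGCCC) starts at position 76.
ApaI cuts after base 5 of each site (before the last base), so after position 80.
Combined cut positions: 80, 98, 158, 178.
Circular molecule, 4 cuts → 4 fragments:
  81–98 → 18 bp
  99–158 → 60 bp
  159–178 → 20 bp
  179–213 then 1–80 → 35 + 80 = 115 bp
Sorted largest to smallest: 115, 60, 20, 18 bp.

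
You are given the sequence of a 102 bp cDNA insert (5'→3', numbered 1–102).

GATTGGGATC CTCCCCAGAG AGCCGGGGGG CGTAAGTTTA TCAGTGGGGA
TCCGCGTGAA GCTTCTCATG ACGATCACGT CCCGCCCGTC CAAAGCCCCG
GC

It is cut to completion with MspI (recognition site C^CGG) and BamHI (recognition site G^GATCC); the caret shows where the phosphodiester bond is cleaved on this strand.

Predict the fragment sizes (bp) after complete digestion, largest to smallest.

50, 25, 17, 6, 4 bp

MspI sites (CCGG) start at positions 23, 98.
MspI cuts after the first base of each site, so after positions 23, 98.
BamHI sites (GGATCC) start at positions 6, 48.
BamHI cuts after the first base of each site, so after positions 6, 48.
Combined cut positions: 6, 23, 48, 98.
Linear molecule, 4 cuts → 5 fragments:
  1–6 → 6 bp
  7–23 → 17 bp
  24–48 → 25 bp
  49–98 → 50 bp
  99–102 → 4 bp
Sorted largest to smallest: 50, 25, 17, 6, 4 bp.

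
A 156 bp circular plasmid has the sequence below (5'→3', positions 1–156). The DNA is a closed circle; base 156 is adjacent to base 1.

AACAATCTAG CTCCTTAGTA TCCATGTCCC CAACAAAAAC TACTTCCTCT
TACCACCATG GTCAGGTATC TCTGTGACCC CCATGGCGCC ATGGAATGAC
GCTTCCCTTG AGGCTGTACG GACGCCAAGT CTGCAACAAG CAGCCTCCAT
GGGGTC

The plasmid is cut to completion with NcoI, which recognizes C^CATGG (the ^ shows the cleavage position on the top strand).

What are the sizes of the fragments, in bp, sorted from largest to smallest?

65, 58, 25, 8 bp

NcoI sites (CCATGG) start at positions 56, 81, 89, 147.
NcoI cuts after the first base of each site, so after positions 56, 81, 89, 147.
Circular molecule, 4 cuts → 4 fragments:
  57–81 → 25 bp
  82–89 → 8 bp
  90–147 → 58 bp
  148–156 then 1–56 → 9 + 56 = 65 bp
Sorted largest to smallest: 65, 58, 25, 8 bp.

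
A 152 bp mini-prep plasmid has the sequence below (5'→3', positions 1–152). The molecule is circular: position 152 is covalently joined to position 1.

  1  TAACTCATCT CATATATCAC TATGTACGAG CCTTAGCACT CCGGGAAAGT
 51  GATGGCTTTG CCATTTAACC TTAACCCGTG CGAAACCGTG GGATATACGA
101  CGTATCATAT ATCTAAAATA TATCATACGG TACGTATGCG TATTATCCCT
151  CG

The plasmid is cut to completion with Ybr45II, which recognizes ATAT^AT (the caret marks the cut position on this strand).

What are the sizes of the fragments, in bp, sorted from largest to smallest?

Ybr45II sites (ATATAT) start at positions 12, 107, 118.
Ybr45II cuts after base 4 of each site, so after positions 15, 110, 121.
Circular molecule, 3 cuts → 3 fragments:
  16–110 → 95 bp
  111–121 → 11 bp
  122–152 then 1–15 → 31 + 15 = 46 bp
Sorted largest to smallest: 95, 46, 11 bp.

95, 46, 11 bp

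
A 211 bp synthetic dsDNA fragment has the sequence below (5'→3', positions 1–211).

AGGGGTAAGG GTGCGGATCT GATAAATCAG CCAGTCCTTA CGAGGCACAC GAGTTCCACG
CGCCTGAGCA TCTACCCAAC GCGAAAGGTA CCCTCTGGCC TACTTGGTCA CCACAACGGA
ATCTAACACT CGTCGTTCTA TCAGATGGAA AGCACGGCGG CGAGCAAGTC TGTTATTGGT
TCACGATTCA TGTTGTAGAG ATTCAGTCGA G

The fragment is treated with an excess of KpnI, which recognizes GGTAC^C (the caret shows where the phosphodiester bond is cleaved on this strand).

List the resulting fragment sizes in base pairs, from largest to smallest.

The KpnI site (GGTACC) starts at position 87.
KpnI cuts after base 5 of each site (before the last base), so after position 91.
Linear molecule, 1 cut → 2 fragments:
  1–91 → 91 bp
  92–211 → 120 bp
Sorted largest to smallest: 120, 91 bp.

120, 91 bp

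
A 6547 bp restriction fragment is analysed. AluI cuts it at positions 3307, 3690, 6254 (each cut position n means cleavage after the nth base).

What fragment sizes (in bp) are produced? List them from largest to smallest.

Linear molecule, 3 cuts → 4 fragments:
  3307 − 0 = 3307 bp
  3690 − 3307 = 383 bp
  6254 − 3690 = 2564 bp
  6547 − 6254 = 293 bp
Sorted largest to smallest: 3307, 2564, 383, 293 bp.

3307, 2564, 383, 293 bp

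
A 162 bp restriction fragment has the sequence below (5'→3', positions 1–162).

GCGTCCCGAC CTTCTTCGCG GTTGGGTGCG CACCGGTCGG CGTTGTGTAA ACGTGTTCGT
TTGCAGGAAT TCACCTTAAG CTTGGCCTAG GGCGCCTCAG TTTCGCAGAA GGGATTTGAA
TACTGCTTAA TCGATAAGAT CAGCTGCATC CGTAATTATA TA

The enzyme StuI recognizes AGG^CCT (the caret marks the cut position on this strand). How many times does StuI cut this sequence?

No occurrence of AGGCCT is present in the sequence.
StuI does not cut: 0 sites.

0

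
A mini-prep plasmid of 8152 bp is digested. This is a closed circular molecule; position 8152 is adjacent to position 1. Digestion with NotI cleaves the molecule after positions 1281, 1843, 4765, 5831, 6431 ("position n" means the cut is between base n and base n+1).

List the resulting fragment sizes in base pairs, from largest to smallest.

Circular molecule, 5 cuts → 5 fragments:
  1843 − 1281 = 562 bp
  4765 − 1843 = 2922 bp
  5831 − 4765 = 1066 bp
  6431 − 5831 = 600 bp
  wrap: 8152 − 6431 + 1281 = 3002 bp
Sorted largest to smallest: 3002, 2922, 1066, 600, 562 bp.

3002, 2922, 1066, 600, 562 bp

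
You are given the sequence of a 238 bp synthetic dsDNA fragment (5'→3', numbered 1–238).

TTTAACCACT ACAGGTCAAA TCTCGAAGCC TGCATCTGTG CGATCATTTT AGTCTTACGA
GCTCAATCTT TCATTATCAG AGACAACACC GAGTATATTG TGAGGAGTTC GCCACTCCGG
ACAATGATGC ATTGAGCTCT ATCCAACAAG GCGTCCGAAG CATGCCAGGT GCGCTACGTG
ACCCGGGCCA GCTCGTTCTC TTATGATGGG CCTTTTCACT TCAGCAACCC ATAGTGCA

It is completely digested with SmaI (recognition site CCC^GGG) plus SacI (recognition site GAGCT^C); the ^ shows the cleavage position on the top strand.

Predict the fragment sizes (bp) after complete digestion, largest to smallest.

75, 63, 54, 46 bp

The SmaI site (CCCGGG) starts at position 182.
SmaI cuts after base 3 of each site, so after position 184.
SacI sites (GAGCTC) start at positions 59, 134.
SacI cuts after base 5 of each site (before the last base), so after positions 63, 138.
Combined cut positions: 63, 138, 184.
Linear molecule, 3 cuts → 4 fragments:
  1–63 → 63 bp
  64–138 → 75 bp
  139–184 → 46 bp
  185–238 → 54 bp
Sorted largest to smallest: 75, 63, 54, 46 bp.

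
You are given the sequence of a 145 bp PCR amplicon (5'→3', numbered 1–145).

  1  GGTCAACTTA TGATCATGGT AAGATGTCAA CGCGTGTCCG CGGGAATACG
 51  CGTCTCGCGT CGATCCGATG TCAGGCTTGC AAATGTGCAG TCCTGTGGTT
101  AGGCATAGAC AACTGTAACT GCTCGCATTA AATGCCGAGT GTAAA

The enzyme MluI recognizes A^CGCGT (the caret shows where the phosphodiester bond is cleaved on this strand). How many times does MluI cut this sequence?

2

ACGCGT occurs starting at positions 30, 48.
MluI cuts at 2 sites.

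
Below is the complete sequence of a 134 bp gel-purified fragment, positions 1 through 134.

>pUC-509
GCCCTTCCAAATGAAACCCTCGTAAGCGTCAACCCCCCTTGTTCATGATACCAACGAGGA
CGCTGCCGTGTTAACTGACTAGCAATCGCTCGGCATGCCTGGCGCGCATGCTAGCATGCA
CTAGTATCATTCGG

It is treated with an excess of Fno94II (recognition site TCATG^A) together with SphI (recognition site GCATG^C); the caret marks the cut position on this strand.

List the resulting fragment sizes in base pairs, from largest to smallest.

The Fno94II site (TCATGA) starts at position 43.
Fno94II cuts after base 5 of each site (before the last base), so after position 47.
SphI sites (GCATGC) start at positions 93, 106, 114.
SphI cuts after base 5 of each site (before the last base), so after positions 97, 110, 118.
Combined cut positions: 47, 97, 110, 118.
Linear molecule, 4 cuts → 5 fragments:
  1–47 → 47 bp
  48–97 → 50 bp
  98–110 → 13 bp
  111–118 → 8 bp
  119–134 → 16 bp
Sorted largest to smallest: 50, 47, 16, 13, 8 bp.

50, 47, 16, 13, 8 bp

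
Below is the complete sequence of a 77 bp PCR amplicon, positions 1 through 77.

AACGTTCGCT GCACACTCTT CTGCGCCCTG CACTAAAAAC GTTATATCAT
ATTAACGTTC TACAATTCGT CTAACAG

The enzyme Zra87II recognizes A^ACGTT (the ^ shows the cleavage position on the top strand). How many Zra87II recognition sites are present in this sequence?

3

AACGTT occurs starting at positions 1, 38, 54.
Zra87II cuts at 3 sites.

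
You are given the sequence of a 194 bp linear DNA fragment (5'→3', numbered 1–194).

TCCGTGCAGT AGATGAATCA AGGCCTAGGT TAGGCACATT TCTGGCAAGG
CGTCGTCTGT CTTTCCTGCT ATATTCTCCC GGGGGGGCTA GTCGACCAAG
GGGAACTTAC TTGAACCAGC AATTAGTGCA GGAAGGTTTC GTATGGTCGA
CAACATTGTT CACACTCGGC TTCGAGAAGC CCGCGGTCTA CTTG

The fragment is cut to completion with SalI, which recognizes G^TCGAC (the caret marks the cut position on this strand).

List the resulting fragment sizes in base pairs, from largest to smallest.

SalI sites (GTCGAC) start at positions 91, 146.
SalI cuts after the first base of each site, so after positions 91, 146.
Linear molecule, 2 cuts → 3 fragments:
  1–91 → 91 bp
  92–146 → 55 bp
  147–194 → 48 bp
Sorted largest to smallest: 91, 55, 48 bp.

91, 55, 48 bp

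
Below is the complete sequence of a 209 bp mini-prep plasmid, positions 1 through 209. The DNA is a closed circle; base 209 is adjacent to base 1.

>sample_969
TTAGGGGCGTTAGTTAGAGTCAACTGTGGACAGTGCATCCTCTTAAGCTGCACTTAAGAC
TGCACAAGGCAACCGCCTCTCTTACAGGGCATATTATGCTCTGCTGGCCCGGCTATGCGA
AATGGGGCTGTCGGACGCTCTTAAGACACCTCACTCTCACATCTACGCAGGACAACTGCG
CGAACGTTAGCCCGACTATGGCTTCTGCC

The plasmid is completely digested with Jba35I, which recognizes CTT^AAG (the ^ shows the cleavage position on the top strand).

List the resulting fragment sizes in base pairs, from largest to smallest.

111, 87, 11 bp

Jba35I sites (CTTAAG) start at positions 42, 53, 140.
Jba35I cuts after base 3 of each site, so after positions 44, 55, 142.
Circular molecule, 3 cuts → 3 fragments:
  45–55 → 11 bp
  56–142 → 87 bp
  143–209 then 1–44 → 67 + 44 = 111 bp
Sorted largest to smallest: 111, 87, 11 bp.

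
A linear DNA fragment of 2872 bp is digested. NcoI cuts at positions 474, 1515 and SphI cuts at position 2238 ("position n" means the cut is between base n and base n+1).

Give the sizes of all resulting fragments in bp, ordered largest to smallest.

Combined cut positions (sorted): 474, 1515, 2238.
Linear molecule, 3 cuts → 4 fragments:
  474 − 0 = 474 bp
  1515 − 474 = 1041 bp
  2238 − 1515 = 723 bp
  2872 − 2238 = 634 bp
Sorted largest to smallest: 1041, 723, 634, 474 bp.

1041, 723, 634, 474 bp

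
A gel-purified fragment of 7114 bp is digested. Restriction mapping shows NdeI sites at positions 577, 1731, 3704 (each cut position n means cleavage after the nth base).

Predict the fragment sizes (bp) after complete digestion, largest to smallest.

Linear molecule, 3 cuts → 4 fragments:
  577 − 0 = 577 bp
  1731 − 577 = 1154 bp
  3704 − 1731 = 1973 bp
  7114 − 3704 = 3410 bp
Sorted largest to smallest: 3410, 1973, 1154, 577 bp.

3410, 1973, 1154, 577 bp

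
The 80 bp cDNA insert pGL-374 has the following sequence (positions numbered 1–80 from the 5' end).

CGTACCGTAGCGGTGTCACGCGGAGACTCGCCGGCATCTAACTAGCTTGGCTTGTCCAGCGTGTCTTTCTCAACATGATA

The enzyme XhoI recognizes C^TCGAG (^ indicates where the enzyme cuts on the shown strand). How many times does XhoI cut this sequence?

No occurrence of CTCGAG is present in the sequence.
XhoI does not cut: 0 sites.

0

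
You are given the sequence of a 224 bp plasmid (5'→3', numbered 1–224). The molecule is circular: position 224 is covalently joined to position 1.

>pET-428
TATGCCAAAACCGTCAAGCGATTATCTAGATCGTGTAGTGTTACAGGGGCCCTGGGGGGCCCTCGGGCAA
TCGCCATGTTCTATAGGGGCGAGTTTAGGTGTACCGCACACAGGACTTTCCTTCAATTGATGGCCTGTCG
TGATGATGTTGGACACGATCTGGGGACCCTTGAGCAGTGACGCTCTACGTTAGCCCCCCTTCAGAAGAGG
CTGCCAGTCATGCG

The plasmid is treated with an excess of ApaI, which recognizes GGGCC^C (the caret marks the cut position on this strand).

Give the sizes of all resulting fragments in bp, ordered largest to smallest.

214, 10 bp

ApaI sites (GGGCCC) start at positions 47, 57.
ApaI cuts after base 5 of each site (before the last base), so after positions 51, 61.
Circular molecule, 2 cuts → 2 fragments:
  52–61 → 10 bp
  62–224 then 1–51 → 163 + 51 = 214 bp
Sorted largest to smallest: 214, 10 bp.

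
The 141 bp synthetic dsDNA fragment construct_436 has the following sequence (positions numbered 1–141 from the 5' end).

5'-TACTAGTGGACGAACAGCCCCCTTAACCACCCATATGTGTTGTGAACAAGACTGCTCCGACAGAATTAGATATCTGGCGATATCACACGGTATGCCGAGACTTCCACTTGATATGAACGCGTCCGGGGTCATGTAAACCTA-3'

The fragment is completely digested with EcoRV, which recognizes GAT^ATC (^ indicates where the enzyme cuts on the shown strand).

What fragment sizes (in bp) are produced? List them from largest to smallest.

71, 60, 10 bp

EcoRV sites (GATATC) start at positions 69, 79.
EcoRV cuts after base 3 of each site, so after positions 71, 81.
Linear molecule, 2 cuts → 3 fragments:
  1–71 → 71 bp
  72–81 → 10 bp
  82–141 → 60 bp
Sorted largest to smallest: 71, 60, 10 bp.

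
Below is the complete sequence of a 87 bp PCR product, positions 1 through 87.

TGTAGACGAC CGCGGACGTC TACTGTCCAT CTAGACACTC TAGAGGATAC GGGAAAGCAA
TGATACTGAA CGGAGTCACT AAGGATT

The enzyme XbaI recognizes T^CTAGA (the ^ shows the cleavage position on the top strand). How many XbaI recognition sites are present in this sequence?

TCTAGA occurs starting at positions 30, 39.
XbaI cuts at 2 sites.

2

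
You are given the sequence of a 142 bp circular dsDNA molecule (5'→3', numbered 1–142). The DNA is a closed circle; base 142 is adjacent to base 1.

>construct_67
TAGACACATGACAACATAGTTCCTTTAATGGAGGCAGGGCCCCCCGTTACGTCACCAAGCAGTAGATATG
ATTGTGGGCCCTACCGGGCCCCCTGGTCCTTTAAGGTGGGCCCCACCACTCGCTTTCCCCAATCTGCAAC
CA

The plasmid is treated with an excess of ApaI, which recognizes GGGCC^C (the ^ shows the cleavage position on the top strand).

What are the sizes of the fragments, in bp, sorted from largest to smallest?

ApaI sites (GGGCCC) start at positions 37, 76, 86, 108.
ApaI cuts after base 5 of each site (before the last base), so after positions 41, 80, 90, 112.
Circular molecule, 4 cuts → 4 fragments:
  42–80 → 39 bp
  81–90 → 10 bp
  91–112 → 22 bp
  113–142 then 1–41 → 30 + 41 = 71 bp
Sorted largest to smallest: 71, 39, 22, 10 bp.

71, 39, 22, 10 bp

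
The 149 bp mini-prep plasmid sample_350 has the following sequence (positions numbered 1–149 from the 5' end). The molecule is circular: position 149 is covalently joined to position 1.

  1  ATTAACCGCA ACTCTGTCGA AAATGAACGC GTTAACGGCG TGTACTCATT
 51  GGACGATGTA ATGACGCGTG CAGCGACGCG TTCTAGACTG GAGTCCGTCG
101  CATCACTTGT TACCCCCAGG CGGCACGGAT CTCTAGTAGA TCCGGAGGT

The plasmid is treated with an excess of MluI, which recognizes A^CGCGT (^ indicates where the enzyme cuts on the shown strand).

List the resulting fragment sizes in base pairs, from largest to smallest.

100, 37, 12 bp

MluI sites (ACGCGT) start at positions 27, 64, 76.
MluI cuts after the first base of each site, so after positions 27, 64, 76.
Circular molecule, 3 cuts → 3 fragments:
  28–64 → 37 bp
  65–76 → 12 bp
  77–149 then 1–27 → 73 + 27 = 100 bp
Sorted largest to smallest: 100, 37, 12 bp.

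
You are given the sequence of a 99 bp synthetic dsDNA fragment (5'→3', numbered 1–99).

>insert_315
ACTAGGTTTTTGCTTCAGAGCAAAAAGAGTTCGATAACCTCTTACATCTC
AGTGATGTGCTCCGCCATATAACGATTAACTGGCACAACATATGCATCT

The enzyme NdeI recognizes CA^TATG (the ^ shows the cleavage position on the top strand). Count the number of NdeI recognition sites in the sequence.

1

CATATG occurs starting at position 89.
NdeI cuts at 1 site.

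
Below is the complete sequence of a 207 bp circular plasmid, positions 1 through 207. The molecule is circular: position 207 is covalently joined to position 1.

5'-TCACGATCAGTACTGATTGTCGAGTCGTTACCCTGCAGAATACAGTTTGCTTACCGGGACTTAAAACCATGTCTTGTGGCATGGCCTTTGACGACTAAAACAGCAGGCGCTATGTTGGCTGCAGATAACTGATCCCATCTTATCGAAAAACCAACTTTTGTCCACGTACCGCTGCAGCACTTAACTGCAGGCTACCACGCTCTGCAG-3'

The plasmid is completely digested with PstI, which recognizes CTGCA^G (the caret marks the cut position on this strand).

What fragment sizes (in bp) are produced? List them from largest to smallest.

PstI sites (CTGCAG) start at positions 33, 119, 172, 185, 202.
PstI cuts after base 5 of each site (before the last base), so after positions 37, 123, 176, 189, 206.
Circular molecule, 5 cuts → 5 fragments:
  38–123 → 86 bp
  124–176 → 53 bp
  177–189 → 13 bp
  190–206 → 17 bp
  207–207 then 1–37 → 1 + 37 = 38 bp
Sorted largest to smallest: 86, 53, 38, 17, 13 bp.

86, 53, 38, 17, 13 bp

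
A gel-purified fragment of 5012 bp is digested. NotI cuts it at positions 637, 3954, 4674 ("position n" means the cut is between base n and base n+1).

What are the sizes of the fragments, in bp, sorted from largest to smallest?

Linear molecule, 3 cuts → 4 fragments:
  637 − 0 = 637 bp
  3954 − 637 = 3317 bp
  4674 − 3954 = 720 bp
  5012 − 4674 = 338 bp
Sorted largest to smallest: 3317, 720, 637, 338 bp.

3317, 720, 637, 338 bp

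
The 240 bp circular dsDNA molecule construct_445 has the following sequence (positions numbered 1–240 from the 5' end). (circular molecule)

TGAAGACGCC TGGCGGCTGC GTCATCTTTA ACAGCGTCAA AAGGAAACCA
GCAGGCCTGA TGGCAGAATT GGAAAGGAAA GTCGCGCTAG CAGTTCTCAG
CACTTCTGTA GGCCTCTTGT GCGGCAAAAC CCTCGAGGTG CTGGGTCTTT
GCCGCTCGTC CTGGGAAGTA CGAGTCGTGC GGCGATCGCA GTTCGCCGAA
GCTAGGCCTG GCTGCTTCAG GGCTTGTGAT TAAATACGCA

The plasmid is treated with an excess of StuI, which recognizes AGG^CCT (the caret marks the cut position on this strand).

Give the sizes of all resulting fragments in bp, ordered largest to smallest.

StuI sites (AGGCCT) start at positions 53, 110, 204.
StuI cuts after base 3 of each site, so after positions 55, 112, 206.
Circular molecule, 3 cuts → 3 fragments:
  56–112 → 57 bp
  113–206 → 94 bp
  207–240 then 1–55 → 34 + 55 = 89 bp
Sorted largest to smallest: 94, 89, 57 bp.

94, 89, 57 bp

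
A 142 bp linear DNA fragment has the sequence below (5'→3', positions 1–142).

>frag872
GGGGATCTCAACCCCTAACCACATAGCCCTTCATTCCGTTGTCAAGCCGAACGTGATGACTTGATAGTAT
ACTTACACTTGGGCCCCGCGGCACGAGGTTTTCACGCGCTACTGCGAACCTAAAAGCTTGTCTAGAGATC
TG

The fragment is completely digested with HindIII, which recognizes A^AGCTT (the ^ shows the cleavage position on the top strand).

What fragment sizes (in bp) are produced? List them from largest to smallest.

The HindIII site (AAGCTT) starts at position 124.
HindIII cuts after the first base of each site, so after position 124.
Linear molecule, 1 cut → 2 fragments:
  1–124 → 124 bp
  125–142 → 18 bp
Sorted largest to smallest: 124, 18 bp.

124, 18 bp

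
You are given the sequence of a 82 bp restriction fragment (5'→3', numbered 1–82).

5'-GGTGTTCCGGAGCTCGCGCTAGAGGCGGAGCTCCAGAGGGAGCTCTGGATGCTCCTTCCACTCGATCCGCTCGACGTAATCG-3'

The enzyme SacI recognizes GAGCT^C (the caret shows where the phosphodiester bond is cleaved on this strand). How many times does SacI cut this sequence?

3

GAGCTC occurs starting at positions 10, 28, 40.
SacI cuts at 3 sites.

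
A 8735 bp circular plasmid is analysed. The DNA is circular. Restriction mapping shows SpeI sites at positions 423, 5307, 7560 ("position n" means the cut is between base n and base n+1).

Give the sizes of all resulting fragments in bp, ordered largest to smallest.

4884, 2253, 1598 bp

Circular molecule, 3 cuts → 3 fragments:
  5307 − 423 = 4884 bp
  7560 − 5307 = 2253 bp
  wrap: 8735 − 7560 + 423 = 1598 bp
Sorted largest to smallest: 4884, 2253, 1598 bp.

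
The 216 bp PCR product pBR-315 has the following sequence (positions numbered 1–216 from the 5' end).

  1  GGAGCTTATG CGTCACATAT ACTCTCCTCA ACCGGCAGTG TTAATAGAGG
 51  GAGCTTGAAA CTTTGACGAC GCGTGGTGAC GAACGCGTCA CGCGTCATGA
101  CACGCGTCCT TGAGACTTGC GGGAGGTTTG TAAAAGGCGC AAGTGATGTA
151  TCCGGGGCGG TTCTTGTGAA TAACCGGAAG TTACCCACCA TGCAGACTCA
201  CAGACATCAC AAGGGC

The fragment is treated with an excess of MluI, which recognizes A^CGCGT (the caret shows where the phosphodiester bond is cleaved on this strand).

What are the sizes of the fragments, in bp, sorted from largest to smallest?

114, 69, 14, 12, 7 bp

MluI sites (ACGCGT) start at positions 69, 83, 90, 102.
MluI cuts after the first base of each site, so after positions 69, 83, 90, 102.
Linear molecule, 4 cuts → 5 fragments:
  1–69 → 69 bp
  70–83 → 14 bp
  84–90 → 7 bp
  91–102 → 12 bp
  103–216 → 114 bp
Sorted largest to smallest: 114, 69, 14, 12, 7 bp.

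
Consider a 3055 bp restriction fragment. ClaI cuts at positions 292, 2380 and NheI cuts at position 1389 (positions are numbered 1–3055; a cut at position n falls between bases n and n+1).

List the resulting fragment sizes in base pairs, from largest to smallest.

1097, 991, 675, 292 bp

Combined cut positions (sorted): 292, 1389, 2380.
Linear molecule, 3 cuts → 4 fragments:
  292 − 0 = 292 bp
  1389 − 292 = 1097 bp
  2380 − 1389 = 991 bp
  3055 − 2380 = 675 bp
Sorted largest to smallest: 1097, 991, 675, 292 bp.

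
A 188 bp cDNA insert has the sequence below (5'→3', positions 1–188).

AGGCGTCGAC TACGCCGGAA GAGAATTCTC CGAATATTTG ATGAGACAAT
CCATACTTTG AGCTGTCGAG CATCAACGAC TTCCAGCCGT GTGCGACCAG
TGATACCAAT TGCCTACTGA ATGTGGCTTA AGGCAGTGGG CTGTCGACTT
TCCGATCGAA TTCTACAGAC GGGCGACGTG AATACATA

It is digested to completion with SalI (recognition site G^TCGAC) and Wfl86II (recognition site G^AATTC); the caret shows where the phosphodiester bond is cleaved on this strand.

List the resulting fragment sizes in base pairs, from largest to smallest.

SalI sites (GTCGAC) start at positions 5, 143.
SalI cuts after the first base of each site, so after positions 5, 143.
Wfl86II sites (GAATTC) start at positions 23, 158.
Wfl86II cuts after the first base of each site, so after positions 23, 158.
Combined cut positions: 5, 23, 143, 158.
Linear molecule, 4 cuts → 5 fragments:
  1–5 → 5 bp
  6–23 → 18 bp
  24–143 → 120 bp
  144–158 → 15 bp
  159–188 → 30 bp
Sorted largest to smallest: 120, 30, 18, 15, 5 bp.

120, 30, 18, 15, 5 bp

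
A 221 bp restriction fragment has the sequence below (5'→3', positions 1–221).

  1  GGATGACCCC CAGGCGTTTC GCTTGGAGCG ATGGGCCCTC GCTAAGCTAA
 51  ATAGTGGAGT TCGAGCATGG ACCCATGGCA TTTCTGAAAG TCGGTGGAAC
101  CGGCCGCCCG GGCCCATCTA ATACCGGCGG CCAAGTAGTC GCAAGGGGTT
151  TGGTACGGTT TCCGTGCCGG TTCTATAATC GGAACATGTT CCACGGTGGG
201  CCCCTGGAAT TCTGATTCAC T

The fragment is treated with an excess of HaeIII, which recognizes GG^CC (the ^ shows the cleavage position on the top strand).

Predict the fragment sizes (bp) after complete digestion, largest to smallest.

70, 68, 35, 21, 18, 9 bp

HaeIII sites (GGCC) start at positions 34, 102, 111, 129, 199.
HaeIII cuts after base 2 of each site, so after positions 35, 103, 112, 130, 200.
Linear molecule, 5 cuts → 6 fragments:
  1–35 → 35 bp
  36–103 → 68 bp
  104–112 → 9 bp
  113–130 → 18 bp
  131–200 → 70 bp
  201–221 → 21 bp
Sorted largest to smallest: 70, 68, 35, 21, 18, 9 bp.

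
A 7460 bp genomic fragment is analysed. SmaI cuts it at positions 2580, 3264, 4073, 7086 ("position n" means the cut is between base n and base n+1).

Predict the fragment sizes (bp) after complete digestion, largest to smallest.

3013, 2580, 809, 684, 374 bp

Linear molecule, 4 cuts → 5 fragments:
  2580 − 0 = 2580 bp
  3264 − 2580 = 684 bp
  4073 − 3264 = 809 bp
  7086 − 4073 = 3013 bp
  7460 − 7086 = 374 bp
Sorted largest to smallest: 3013, 2580, 809, 684, 374 bp.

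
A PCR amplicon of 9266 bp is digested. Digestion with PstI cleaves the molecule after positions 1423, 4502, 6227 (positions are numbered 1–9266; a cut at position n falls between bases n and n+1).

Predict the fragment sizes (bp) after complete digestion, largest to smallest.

3079, 3039, 1725, 1423 bp

Linear molecule, 3 cuts → 4 fragments:
  1423 − 0 = 1423 bp
  4502 − 1423 = 3079 bp
  6227 − 4502 = 1725 bp
  9266 − 6227 = 3039 bp
Sorted largest to smallest: 3079, 3039, 1725, 1423 bp.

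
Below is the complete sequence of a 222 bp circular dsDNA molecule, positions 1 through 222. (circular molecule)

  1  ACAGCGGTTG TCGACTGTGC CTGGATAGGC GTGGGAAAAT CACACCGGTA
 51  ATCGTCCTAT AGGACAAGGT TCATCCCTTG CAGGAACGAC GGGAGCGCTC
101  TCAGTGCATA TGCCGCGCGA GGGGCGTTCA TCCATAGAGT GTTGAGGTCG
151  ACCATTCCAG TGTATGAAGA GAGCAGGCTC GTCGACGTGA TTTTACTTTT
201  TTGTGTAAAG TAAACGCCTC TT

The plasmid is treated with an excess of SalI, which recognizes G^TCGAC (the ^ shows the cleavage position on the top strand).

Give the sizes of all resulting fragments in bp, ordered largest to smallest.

SalI sites (GTCGAC) start at positions 10, 147, 181.
SalI cuts after the first base of each site, so after positions 10, 147, 181.
Circular molecule, 3 cuts → 3 fragments:
  11–147 → 137 bp
  148–181 → 34 bp
  182–222 then 1–10 → 41 + 10 = 51 bp
Sorted largest to smallest: 137, 51, 34 bp.

137, 51, 34 bp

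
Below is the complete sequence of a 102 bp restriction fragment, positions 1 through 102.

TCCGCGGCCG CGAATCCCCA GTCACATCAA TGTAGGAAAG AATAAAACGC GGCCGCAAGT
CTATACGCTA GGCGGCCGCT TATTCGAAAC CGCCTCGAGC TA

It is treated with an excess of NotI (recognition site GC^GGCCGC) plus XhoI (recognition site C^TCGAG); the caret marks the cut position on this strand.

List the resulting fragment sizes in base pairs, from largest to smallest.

45, 23, 21, 8, 5 bp

NotI sites (GCGGCCGC) start at positions 4, 49, 72.
NotI cuts after base 2 of each site, so after positions 5, 50, 73.
The XhoI site (CTCGAG) starts at position 94.
XhoI cuts after the first base of each site, so after position 94.
Combined cut positions: 5, 50, 73, 94.
Linear molecule, 4 cuts → 5 fragments:
  1–5 → 5 bp
  6–50 → 45 bp
  51–73 → 23 bp
  74–94 → 21 bp
  95–102 → 8 bp
Sorted largest to smallest: 45, 23, 21, 8, 5 bp.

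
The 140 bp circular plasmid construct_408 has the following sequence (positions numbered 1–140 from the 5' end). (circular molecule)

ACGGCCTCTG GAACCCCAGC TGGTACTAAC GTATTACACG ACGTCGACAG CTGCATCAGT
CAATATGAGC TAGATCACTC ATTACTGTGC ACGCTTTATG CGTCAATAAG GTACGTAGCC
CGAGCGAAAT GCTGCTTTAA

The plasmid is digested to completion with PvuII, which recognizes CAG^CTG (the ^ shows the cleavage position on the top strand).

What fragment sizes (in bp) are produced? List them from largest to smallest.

PvuII sites (CAGCTG) start at positions 17, 48.
PvuII cuts after base 3 of each site, so after positions 19, 50.
Circular molecule, 2 cuts → 2 fragments:
  20–50 → 31 bp
  51–140 then 1–19 → 90 + 19 = 109 bp
Sorted largest to smallest: 109, 31 bp.

109, 31 bp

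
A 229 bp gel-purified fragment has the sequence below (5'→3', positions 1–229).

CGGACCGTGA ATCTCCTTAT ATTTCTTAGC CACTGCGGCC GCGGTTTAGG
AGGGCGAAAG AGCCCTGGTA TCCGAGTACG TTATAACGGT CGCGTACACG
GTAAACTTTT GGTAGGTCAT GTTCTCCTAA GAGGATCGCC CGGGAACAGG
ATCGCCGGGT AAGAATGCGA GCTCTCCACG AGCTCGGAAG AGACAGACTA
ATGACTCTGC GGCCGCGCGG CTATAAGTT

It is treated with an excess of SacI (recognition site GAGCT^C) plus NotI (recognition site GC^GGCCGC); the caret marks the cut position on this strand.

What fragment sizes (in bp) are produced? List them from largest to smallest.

SacI sites (GAGCTC) start at positions 169, 180.
SacI cuts after base 5 of each site (before the last base), so after positions 173, 184.
NotI sites (GCGGCCGC) start at positions 35, 209.
NotI cuts after base 2 of each site, so after positions 36, 210.
Combined cut positions: 36, 173, 184, 210.
Linear molecule, 4 cuts → 5 fragments:
  1–36 → 36 bp
  37–173 → 137 bp
  174–184 → 11 bp
  185–210 → 26 bp
  211–229 → 19 bp
Sorted largest to smallest: 137, 36, 26, 19, 11 bp.

137, 36, 26, 19, 11 bp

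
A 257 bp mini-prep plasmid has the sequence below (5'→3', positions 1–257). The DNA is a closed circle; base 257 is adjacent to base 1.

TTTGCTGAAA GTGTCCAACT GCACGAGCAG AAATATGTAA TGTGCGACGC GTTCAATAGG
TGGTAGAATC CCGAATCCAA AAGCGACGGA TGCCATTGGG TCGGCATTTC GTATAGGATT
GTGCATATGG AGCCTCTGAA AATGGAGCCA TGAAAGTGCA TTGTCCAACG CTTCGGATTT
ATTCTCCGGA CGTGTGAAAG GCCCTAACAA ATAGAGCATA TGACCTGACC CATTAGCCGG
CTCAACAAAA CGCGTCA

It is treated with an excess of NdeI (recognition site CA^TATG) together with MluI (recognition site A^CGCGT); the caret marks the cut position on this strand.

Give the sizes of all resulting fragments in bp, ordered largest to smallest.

NdeI sites (CATATG) start at positions 124, 217.
NdeI cuts after base 2 of each site, so after positions 125, 218.
MluI sites (ACGCGT) start at positions 47, 250.
MluI cuts after the first base of each site, so after positions 47, 250.
Combined cut positions: 47, 125, 218, 250.
Circular molecule, 4 cuts → 4 fragments:
  48–125 → 78 bp
  126–218 → 93 bp
  219–250 → 32 bp
  251–257 then 1–47 → 7 + 47 = 54 bp
Sorted largest to smallest: 93, 78, 54, 32 bp.

93, 78, 54, 32 bp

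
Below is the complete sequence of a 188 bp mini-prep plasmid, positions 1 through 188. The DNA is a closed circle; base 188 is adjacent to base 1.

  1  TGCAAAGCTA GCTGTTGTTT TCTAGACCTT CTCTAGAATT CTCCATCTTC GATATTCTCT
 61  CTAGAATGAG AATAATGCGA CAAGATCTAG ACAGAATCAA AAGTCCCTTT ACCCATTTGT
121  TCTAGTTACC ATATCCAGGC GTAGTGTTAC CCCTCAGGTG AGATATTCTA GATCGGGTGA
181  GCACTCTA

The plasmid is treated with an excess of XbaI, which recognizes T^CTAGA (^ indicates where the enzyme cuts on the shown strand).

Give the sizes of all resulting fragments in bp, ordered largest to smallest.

XbaI sites (TCTAGA) start at positions 21, 32, 60, 86, 167.
XbaI cuts after the first base of each site, so after positions 21, 32, 60, 86, 167.
Circular molecule, 5 cuts → 5 fragments:
  22–32 → 11 bp
  33–60 → 28 bp
  61–86 → 26 bp
  87–167 → 81 bp
  168–188 then 1–21 → 21 + 21 = 42 bp
Sorted largest to smallest: 81, 42, 28, 26, 11 bp.

81, 42, 28, 26, 11 bp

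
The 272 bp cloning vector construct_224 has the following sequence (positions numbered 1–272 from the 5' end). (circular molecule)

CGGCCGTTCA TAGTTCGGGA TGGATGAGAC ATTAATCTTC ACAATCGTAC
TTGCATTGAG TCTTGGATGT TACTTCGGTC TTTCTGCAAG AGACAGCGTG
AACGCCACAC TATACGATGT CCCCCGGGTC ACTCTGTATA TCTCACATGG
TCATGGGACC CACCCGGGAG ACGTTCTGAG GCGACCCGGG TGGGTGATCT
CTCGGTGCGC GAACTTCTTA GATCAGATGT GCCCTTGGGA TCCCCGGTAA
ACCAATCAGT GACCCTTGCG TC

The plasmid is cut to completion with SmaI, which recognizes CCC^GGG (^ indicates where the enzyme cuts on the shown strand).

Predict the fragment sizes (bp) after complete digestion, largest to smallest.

210, 40, 22 bp

SmaI sites (CCCGGG) start at positions 123, 163, 185.
SmaI cuts after base 3 of each site, so after positions 125, 165, 187.
Circular molecule, 3 cuts → 3 fragments:
  126–165 → 40 bp
  166–187 → 22 bp
  188–272 then 1–125 → 85 + 125 = 210 bp
Sorted largest to smallest: 210, 40, 22 bp.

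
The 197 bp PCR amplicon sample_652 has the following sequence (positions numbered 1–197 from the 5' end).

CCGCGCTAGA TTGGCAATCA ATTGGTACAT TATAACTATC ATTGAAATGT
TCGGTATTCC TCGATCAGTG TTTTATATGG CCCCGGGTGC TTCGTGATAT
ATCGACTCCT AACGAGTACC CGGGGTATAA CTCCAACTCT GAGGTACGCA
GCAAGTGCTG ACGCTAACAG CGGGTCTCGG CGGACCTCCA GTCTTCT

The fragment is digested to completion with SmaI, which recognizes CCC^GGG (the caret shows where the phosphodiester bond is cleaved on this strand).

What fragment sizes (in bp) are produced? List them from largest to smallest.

SmaI sites (CCCGGG) start at positions 82, 119.
SmaI cuts after base 3 of each site, so after positions 84, 121.
Linear molecule, 2 cuts → 3 fragments:
  1–84 → 84 bp
  85–121 → 37 bp
  122–197 → 76 bp
Sorted largest to smallest: 84, 76, 37 bp.

84, 76, 37 bp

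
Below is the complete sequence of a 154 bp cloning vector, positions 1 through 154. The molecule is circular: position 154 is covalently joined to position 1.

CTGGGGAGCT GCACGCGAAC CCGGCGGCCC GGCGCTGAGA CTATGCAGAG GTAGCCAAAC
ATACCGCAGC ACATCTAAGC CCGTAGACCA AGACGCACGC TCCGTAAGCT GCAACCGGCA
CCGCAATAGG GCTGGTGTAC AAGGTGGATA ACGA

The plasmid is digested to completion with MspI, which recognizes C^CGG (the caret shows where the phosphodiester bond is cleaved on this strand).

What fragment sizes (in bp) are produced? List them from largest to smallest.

86, 60, 8 bp

MspI sites (CCGG) start at positions 21, 29, 115.
MspI cuts after the first base of each site, so after positions 21, 29, 115.
Circular molecule, 3 cuts → 3 fragments:
  22–29 → 8 bp
  30–115 → 86 bp
  116–154 then 1–21 → 39 + 21 = 60 bp
Sorted largest to smallest: 86, 60, 8 bp.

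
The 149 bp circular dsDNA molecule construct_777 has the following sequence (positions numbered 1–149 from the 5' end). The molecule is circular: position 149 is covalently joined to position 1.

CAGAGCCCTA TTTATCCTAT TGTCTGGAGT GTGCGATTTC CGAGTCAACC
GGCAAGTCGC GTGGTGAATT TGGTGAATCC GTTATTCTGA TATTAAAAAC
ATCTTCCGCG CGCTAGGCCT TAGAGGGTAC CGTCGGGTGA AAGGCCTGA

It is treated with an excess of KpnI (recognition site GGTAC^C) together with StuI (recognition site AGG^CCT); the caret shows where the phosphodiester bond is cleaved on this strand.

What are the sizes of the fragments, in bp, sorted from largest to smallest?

122, 14, 13 bp

The KpnI site (GGTACC) starts at position 126.
KpnI cuts after base 5 of each site (before the last base), so after position 130.
StuI sites (AGGCCT) start at positions 115, 142.
StuI cuts after base 3 of each site, so after positions 117, 144.
Combined cut positions: 117, 130, 144.
Circular molecule, 3 cuts → 3 fragments:
  118–130 → 13 bp
  131–144 → 14 bp
  145–149 then 1–117 → 5 + 117 = 122 bp
Sorted largest to smallest: 122, 14, 13 bp.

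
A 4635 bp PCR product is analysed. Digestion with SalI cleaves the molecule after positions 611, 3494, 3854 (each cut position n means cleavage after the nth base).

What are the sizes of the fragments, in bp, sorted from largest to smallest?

Linear molecule, 3 cuts → 4 fragments:
  611 − 0 = 611 bp
  3494 − 611 = 2883 bp
  3854 − 3494 = 360 bp
  4635 − 3854 = 781 bp
Sorted largest to smallest: 2883, 781, 611, 360 bp.

2883, 781, 611, 360 bp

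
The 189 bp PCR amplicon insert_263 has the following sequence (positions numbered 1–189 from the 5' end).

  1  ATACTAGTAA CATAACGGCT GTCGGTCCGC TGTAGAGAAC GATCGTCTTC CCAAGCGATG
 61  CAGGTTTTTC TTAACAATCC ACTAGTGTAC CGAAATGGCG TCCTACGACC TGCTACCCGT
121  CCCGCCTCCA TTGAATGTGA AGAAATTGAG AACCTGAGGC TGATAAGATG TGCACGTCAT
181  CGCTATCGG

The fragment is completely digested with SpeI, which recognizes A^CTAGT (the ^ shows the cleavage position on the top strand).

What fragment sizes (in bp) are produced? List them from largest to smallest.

SpeI sites (ACTAGT) start at positions 3, 81.
SpeI cuts after the first base of each site, so after positions 3, 81.
Linear molecule, 2 cuts → 3 fragments:
  1–3 → 3 bp
  4–81 → 78 bp
  82–189 → 108 bp
Sorted largest to smallest: 108, 78, 3 bp.

108, 78, 3 bp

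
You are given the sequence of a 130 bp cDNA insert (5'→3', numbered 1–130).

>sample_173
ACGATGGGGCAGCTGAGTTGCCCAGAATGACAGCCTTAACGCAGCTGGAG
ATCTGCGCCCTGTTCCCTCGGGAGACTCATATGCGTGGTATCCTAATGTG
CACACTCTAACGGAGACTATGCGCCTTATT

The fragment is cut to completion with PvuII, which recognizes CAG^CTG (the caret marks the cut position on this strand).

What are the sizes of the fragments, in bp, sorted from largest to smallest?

PvuII sites (CAGCTG) start at positions 10, 42.
PvuII cuts after base 3 of each site, so after positions 12, 44.
Linear molecule, 2 cuts → 3 fragments:
  1–12 → 12 bp
  13–44 → 32 bp
  45–130 → 86 bp
Sorted largest to smallest: 86, 32, 12 bp.

86, 32, 12 bp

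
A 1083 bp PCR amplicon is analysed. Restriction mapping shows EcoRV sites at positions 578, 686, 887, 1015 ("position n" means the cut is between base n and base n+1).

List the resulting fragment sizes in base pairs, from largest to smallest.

578, 201, 128, 108, 68 bp

Linear molecule, 4 cuts → 5 fragments:
  578 − 0 = 578 bp
  686 − 578 = 108 bp
  887 − 686 = 201 bp
  1015 − 887 = 128 bp
  1083 − 1015 = 68 bp
Sorted largest to smallest: 578, 201, 128, 108, 68 bp.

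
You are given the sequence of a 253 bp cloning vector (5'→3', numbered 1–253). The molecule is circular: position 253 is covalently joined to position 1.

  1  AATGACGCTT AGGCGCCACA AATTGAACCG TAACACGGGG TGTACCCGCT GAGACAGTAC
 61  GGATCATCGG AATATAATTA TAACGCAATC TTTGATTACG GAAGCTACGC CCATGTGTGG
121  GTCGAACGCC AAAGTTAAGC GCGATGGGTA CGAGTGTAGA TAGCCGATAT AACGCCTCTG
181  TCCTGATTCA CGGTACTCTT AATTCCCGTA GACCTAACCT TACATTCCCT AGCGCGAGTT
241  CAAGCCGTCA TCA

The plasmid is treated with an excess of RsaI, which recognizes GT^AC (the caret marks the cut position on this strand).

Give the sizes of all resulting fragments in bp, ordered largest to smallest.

102, 91, 45, 15 bp

RsaI sites (GTAC) start at positions 42, 57, 148, 193.
RsaI cuts after base 2 of each site, so after positions 43, 58, 149, 194.
Circular molecule, 4 cuts → 4 fragments:
  44–58 → 15 bp
  59–149 → 91 bp
  150–194 → 45 bp
  195–253 then 1–43 → 59 + 43 = 102 bp
Sorted largest to smallest: 102, 91, 45, 15 bp.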